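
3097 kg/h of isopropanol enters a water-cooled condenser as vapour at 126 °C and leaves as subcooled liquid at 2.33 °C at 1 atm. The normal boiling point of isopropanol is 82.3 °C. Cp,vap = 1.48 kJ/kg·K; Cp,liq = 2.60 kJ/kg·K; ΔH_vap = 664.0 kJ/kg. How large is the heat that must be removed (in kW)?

Q_c = 806 kW

vapour 126→82.3 °C: -64.676 kJ/kg
condensation at 82.3 °C: -664 kJ/kg
liquid 82.3→2.33 °C: -207.92 kJ/kg
Δh = -64.676 + -664 + -207.92 = -936.6 kJ/kg
Q = ṁ·Δh = 3097 kg/h × -936.6 kJ/kg = -2.9006e+06 kJ/h
|Q| = 805.73 kW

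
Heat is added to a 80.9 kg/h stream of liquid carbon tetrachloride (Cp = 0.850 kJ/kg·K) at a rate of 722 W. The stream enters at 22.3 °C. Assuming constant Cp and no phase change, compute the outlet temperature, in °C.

Q = 722 W = 2599.2 kJ/h
ΔT = Q/(ṁ·Cp) = 2599.2/(80.9×0.850) = 37.798 K
T_out = 22.3 + 37.798 = 60.098 °C

T_out = 60.1 °C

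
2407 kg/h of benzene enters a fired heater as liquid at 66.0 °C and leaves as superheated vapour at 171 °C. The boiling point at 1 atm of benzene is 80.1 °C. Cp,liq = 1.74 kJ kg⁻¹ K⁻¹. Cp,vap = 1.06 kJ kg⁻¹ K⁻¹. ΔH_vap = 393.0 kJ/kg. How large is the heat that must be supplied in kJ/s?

Q = 344 kJ/s

liquid 66.0→80.1 °C: 24.534 kJ/kg
vaporisation at 80.1 °C: 393 kJ/kg
vapour 80.1→171 °C: 96.354 kJ/kg
Δh = 24.534 + 393 + 96.354 = 513.89 kJ/kg
Q = ṁ·Δh = 2407 kg/h × 513.89 kJ/kg = 1.2369e+06 kJ/h
|Q| = 343.59 kW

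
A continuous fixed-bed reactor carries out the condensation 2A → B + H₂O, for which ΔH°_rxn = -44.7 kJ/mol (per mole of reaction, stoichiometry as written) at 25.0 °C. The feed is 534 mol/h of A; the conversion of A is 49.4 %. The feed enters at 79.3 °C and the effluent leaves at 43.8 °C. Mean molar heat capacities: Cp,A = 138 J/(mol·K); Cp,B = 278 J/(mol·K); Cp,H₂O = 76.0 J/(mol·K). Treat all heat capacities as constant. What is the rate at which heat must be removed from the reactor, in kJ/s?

Q_out = 2.31 kJ/s

Extent of reaction ξ = 0.494 × 534 / 2 = 131.9 mol/h
Reaction term: ξ·ΔH°_rxn = 131.9 × -44.7 = -5895.8 kJ/h
Sensible, feed 79.3→25 °C: -4001.5 kJ/h
Outlet flows (mol/h): A 270.2, B 131.9, H₂O 131.9
Sensible, products 25→43.8 °C: 1578.8 kJ/h
Q = ΔH = -8318.5 kJ/h = -2.3107 kW
Heat removed = 2.3107 kJ/s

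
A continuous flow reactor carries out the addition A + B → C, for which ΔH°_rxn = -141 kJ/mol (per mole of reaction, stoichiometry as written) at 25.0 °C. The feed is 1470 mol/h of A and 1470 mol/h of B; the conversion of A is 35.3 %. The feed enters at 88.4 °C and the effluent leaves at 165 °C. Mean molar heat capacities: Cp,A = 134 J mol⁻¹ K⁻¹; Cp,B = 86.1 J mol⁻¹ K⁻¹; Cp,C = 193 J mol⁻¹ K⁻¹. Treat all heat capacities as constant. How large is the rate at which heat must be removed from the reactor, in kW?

Extent of reaction ξ = 0.353 × 1470 = 518.91 mol/h
Reaction term: ξ·ΔH°_rxn = 518.91 × -141 = -73166 kJ/h
Sensible, feed 88.4→25 °C: -20513 kJ/h
Outlet flows (mol/h): A 951.09, B 951.09, C 518.91
Sensible, products 25→165 °C: 43328 kJ/h
Q = ΔH = -50351 kJ/h = -13.986 kW
Heat removed = 13.986 kW

Q_out = 14.0 kW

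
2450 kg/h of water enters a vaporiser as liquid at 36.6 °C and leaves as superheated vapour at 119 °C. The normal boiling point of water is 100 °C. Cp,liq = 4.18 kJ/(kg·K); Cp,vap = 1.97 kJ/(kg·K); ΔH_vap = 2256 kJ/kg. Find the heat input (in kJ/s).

liquid 36.6→100 °C: 265.01 kJ/kg
vaporisation at 100 °C: 2256 kJ/kg
vapour 100→119 °C: 37.43 kJ/kg
Δh = 265.01 + 2256 + 37.43 = 2558.4 kJ/kg
Q = ṁ·Δh = 2450 kg/h × 2558.4 kJ/kg = 6.2682e+06 kJ/h
|Q| = 1741.2 kW

Q = 1740 kJ/s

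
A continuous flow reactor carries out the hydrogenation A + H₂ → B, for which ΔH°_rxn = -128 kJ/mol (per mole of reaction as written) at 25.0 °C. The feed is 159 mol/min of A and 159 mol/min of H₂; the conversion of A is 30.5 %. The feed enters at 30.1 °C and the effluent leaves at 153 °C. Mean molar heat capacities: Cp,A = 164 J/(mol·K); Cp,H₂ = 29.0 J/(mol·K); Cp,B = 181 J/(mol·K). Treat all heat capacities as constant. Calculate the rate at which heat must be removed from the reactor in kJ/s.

Extent of reaction ξ = 0.305 × 159 = 48.495 mol/min
Reaction term: ξ·ΔH°_rxn = 48.495 × -128 = -6207.4 kJ/min
Sensible, feed 30.1→25 °C: -156.5 kJ/min
Outlet flows (mol/min): A 110.5, H₂ 110.5, B 48.495
Sensible, products 25→153 °C: 3853.4 kJ/min
Q = ΔH = -2510.4 kJ/min = -41.84 kW
Heat removed = 41.84 kJ/s

Q_out = 41.8 kJ/s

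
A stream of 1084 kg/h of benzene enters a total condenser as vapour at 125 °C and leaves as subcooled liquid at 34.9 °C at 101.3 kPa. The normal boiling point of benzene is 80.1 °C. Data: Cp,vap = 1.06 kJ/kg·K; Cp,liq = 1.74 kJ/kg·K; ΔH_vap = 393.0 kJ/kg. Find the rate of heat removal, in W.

Q_c = 156000 W

vapour 125→80.1 °C: -47.594 kJ/kg
condensation at 80.1 °C: -393 kJ/kg
liquid 80.1→34.9 °C: -78.648 kJ/kg
Δh = -47.594 + -393 + -78.648 = -519.24 kJ/kg
Q = ṁ·Δh = 1084 kg/h × -519.24 kJ/kg = -562860 kJ/h
|Q| = 156.35 kW = 156350 W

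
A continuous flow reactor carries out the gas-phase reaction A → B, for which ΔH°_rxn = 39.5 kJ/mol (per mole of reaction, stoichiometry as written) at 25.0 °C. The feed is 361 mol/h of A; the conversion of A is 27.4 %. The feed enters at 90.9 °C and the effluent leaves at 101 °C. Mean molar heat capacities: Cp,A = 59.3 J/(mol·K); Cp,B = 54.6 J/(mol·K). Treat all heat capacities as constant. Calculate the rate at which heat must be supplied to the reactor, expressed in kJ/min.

Q_in = 68.1 kJ/min

Extent of reaction ξ = 0.274 × 361 = 98.914 mol/h
Reaction term: ξ·ΔH°_rxn = 98.914 × 39.5 = 3907.1 kJ/h
Sensible, feed 90.9→25 °C: -1410.7 kJ/h
Outlet flows (mol/h): A 262.09, B 98.914
Sensible, products 25→101 °C: 1591.6 kJ/h
Q = ΔH = 4088 kJ/h = 1.1356 kW
Heat supplied = 68.133 kJ/min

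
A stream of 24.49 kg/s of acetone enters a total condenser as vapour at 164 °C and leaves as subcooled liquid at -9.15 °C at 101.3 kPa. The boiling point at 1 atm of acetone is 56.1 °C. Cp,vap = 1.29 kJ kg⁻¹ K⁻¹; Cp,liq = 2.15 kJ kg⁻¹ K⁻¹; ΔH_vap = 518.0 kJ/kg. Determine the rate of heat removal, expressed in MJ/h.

vapour 164→56.1 °C: -139.19 kJ/kg
condensation at 56.1 °C: -518 kJ/kg
liquid 56.1→-9.15 °C: -140.29 kJ/kg
Δh = -139.19 + -518 + -140.29 = -797.48 kJ/kg
Q = ṁ·Δh = 24.49 kg/s × -797.48 kJ/kg = -19530 kJ/s
|Q| = 19530 kW = 70309 MJ/h

Q_c = 70300 MJ/h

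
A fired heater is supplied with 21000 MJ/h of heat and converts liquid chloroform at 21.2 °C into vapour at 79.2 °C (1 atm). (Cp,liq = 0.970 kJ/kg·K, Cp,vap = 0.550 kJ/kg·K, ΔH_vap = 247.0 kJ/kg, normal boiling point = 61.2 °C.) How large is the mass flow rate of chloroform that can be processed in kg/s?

Δh = 0.970×(61.2−21.2) + 247.0 + 0.550×(79.2−61.2) = 295.7 kJ/kg
Q = 21000 MJ/h = 5833.3 kJ/s = 5833.3 kJ/s
ṁ = Q/Δh = 5833.3 / 295.7 = 19.727 kg/s

ṁ = 19.7 kg/s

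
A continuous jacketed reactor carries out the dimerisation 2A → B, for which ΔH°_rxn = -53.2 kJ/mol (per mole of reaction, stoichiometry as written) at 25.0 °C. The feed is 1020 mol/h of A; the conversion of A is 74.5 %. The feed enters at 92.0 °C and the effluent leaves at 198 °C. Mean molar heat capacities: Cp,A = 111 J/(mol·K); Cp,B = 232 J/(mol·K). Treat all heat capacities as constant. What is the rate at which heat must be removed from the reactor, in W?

Extent of reaction ξ = 0.745 × 1020 / 2 = 379.95 mol/h
Reaction term: ξ·ΔH°_rxn = 379.95 × -53.2 = -20213 kJ/h
Sensible, feed 92.0→25 °C: -7585.7 kJ/h
Outlet flows (mol/h): A 260.1, B 379.95
Sensible, products 25→198 °C: 20244 kJ/h
Q = ΔH = -7554.7 kJ/h = -2.0985 kW
Heat removed = 2098.5 W

Q_out = 2100 W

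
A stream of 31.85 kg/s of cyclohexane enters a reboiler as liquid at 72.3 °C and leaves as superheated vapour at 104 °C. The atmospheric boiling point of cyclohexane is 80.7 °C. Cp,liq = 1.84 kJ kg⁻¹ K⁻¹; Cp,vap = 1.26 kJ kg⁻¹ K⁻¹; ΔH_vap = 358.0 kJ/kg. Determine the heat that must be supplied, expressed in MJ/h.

Q = 46200 MJ/h

liquid 72.3→80.7 °C: 15.456 kJ/kg
vaporisation at 80.7 °C: 358 kJ/kg
vapour 80.7→104 °C: 29.358 kJ/kg
Δh = 15.456 + 358 + 29.358 = 402.81 kJ/kg
Q = ṁ·Δh = 31.85 kg/s × 402.81 kJ/kg = 12830 kJ/s
|Q| = 12830 kW = 46187 MJ/h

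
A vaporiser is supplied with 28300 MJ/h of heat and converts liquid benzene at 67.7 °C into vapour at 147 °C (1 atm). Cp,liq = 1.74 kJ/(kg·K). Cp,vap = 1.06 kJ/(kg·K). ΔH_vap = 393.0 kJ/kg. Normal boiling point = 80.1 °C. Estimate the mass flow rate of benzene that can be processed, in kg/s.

ṁ = 16.2 kg/s

Δh = 1.74×(80.1−67.7) + 393.0 + 1.06×(147−80.1) = 485.49 kJ/kg
Q = 28300 MJ/h = 7861.1 kJ/s = 7861.1 kJ/s
ṁ = Q/Δh = 7861.1 / 485.49 = 16.192 kg/s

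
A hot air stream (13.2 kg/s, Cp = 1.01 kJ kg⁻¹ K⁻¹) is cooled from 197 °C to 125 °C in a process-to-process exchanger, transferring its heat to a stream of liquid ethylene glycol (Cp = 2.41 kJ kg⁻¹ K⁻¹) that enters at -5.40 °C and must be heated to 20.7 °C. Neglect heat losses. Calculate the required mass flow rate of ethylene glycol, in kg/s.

ṁ_c = 15.3 kg/s

Heat released by hot stream: Q = 13.2 × 1.01 × (197 − 125) = 959.9 kJ/s
Energy balance on cold side (adiabatic exchanger): Q = ṁ_c·Cp_c·(T_c,out − T_c,in)
ṁ_c = 959.9 / [2.41 × (20.7 − -5.40)] = 15.261 kg/s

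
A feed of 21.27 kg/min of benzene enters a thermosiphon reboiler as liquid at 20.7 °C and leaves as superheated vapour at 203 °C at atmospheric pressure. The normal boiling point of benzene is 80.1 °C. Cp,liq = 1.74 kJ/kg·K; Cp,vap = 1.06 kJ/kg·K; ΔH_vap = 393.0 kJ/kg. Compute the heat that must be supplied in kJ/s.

Q = 222 kJ/s

liquid 20.7→80.1 °C: 103.36 kJ/kg
vaporisation at 80.1 °C: 393 kJ/kg
vapour 80.1→203 °C: 130.27 kJ/kg
Δh = 103.36 + 393 + 130.27 = 626.63 kJ/kg
Q = ṁ·Δh = 21.27 kg/min × 626.63 kJ/kg = 13328 kJ/min
|Q| = 222.14 kW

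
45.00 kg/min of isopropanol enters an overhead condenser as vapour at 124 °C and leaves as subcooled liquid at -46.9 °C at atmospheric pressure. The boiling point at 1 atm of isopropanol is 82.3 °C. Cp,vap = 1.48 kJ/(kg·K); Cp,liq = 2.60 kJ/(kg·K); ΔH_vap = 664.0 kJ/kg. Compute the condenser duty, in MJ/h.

Q_c = 2870 MJ/h

vapour 124→82.3 °C: -61.716 kJ/kg
condensation at 82.3 °C: -664 kJ/kg
liquid 82.3→-46.9 °C: -335.92 kJ/kg
Δh = -61.716 + -664 + -335.92 = -1061.6 kJ/kg
Q = ṁ·Δh = 45.00 kg/min × -1061.6 kJ/kg = -47774 kJ/min
|Q| = 796.23 kW = 2866.4 MJ/h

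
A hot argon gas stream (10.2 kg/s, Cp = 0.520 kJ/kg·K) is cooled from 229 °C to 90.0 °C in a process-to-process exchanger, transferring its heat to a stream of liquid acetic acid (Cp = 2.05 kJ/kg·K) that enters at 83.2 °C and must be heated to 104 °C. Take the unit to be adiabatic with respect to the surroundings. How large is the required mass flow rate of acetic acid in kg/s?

ṁ_c = 17.3 kg/s

Heat released by hot stream: Q = 10.2 × 0.520 × (229 − 90.0) = 737.26 kJ/s
Energy balance on cold side (adiabatic exchanger): Q = ṁ_c·Cp_c·(T_c,out − T_c,in)
ṁ_c = 737.26 / [2.05 × (104 − 83.2)] = 17.29 kg/s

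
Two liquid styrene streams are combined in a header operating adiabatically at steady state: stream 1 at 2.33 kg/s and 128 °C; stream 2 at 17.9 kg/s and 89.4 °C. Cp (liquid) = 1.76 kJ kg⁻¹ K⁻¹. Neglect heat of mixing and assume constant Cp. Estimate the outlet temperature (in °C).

Adiabatic, steady state ⇒ Σ ṁᵢCp,ᵢ(T_out − Tᵢ) = 0
T_out = Σ ṁᵢCp,ᵢTᵢ / Σ ṁᵢCp,ᵢ
      = 3341.4 / 35.605 = 93.846 °C

T_out = 93.8 °C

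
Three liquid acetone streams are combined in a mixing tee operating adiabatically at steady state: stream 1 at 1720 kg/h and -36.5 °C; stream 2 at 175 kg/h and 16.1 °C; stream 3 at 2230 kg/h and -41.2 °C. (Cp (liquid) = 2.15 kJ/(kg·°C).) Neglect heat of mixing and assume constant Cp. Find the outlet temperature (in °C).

Energy balance with Q = 0: Σ ṁᵢCp,ᵢ(T_out − Tᵢ) = 0
Σ ṁᵢCp,ᵢTᵢ = 1720×2.15×-36.5 + 175×2.15×16.1 + 2230×2.15×-41.2 = -326450
Σ ṁᵢCp,ᵢ = 1720×2.15 + 175×2.15 + 2230×2.15 = 8868.8
T_out = -326450 / 8868.8 = -36.809 °C

T_out = -36.8 °C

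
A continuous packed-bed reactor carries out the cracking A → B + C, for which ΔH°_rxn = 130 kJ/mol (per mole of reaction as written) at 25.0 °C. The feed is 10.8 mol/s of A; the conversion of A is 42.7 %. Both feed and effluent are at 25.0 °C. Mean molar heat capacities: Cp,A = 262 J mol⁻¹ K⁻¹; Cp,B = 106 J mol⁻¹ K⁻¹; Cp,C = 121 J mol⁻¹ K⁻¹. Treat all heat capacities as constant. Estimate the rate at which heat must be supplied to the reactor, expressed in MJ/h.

Extent of reaction ξ = 0.427 × 10.8 = 4.6116 mol/s
Reaction term: ξ·ΔH°_rxn = 4.6116 × 130 = 599.51 kJ/s
Q = ΔH = 599.51 kJ/s = 599.51 kW
Heat supplied = 2158.2 MJ/h

Q_in = 2160 MJ/h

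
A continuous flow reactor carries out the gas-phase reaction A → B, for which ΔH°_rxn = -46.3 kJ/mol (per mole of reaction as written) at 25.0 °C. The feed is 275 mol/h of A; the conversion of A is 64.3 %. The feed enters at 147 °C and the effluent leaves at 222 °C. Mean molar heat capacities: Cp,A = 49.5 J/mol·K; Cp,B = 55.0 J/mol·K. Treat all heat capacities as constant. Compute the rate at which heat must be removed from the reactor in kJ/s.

Extent of reaction ξ = 0.643 × 275 = 176.83 mol/h
Reaction term: ξ·ΔH°_rxn = 176.83 × -46.3 = -8187 kJ/h
Sensible, feed 147→25 °C: -1660.7 kJ/h
Outlet flows (mol/h): A 98.175, B 176.83
Sensible, products 25→222 °C: 2873.3 kJ/h
Q = ΔH = -6974.5 kJ/h = -1.9374 kW
Heat removed = 1.9374 kJ/s

Q_out = 1.94 kJ/s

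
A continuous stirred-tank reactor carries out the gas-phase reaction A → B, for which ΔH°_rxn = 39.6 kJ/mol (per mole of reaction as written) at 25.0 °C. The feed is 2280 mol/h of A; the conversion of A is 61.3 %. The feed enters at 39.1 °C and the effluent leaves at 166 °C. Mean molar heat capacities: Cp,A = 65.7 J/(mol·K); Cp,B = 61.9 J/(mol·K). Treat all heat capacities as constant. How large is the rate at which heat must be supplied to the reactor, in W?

Extent of reaction ξ = 0.613 × 2280 = 1397.6 mol/h
Reaction term: ξ·ΔH°_rxn = 1397.6 × 39.6 = 55347 kJ/h
Sensible, feed 39.1→25 °C: -2112.1 kJ/h
Outlet flows (mol/h): A 882.36, B 1397.6
Sensible, products 25→166 °C: 20372 kJ/h
Q = ΔH = 73607 kJ/h = 20.446 kW
Heat supplied = 20446 W

Q_in = 20400 W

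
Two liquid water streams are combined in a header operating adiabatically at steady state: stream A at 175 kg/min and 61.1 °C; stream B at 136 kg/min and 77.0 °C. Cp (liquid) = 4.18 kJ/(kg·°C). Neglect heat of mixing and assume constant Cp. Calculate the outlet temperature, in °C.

Energy balance with Q = 0: Σ ṁᵢCp,ᵢ(T_out − Tᵢ) = 0
T_out = Σ ṁᵢCp,ᵢTᵢ / Σ ṁᵢCp,ᵢ
      = 88468 / 1300 = 68.053 °C

T_out = 68.1 °C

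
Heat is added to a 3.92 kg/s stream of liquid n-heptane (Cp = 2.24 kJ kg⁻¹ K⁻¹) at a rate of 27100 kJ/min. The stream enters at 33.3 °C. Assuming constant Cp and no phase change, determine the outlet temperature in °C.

T_out = 84.7 °C

Q = 27100 kJ/min = 451.67 kJ/s
ΔT = Q/(ṁ·Cp) = 451.67/(3.92×2.24) = 51.438 K
T_out = 33.3 + 51.438 = 84.738 °C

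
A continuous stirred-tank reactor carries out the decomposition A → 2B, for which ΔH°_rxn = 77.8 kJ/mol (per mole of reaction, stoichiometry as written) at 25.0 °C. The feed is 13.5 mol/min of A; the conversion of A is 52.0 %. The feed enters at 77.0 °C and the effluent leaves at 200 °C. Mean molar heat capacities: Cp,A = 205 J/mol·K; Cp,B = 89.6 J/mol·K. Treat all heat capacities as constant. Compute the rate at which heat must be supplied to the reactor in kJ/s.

Q_in = 14.2 kJ/s

Extent of reaction ξ = 0.520 × 13.5 = 7.02 mol/min
Reaction term: ξ·ΔH°_rxn = 7.02 × 77.8 = 546.16 kJ/min
Sensible, feed 77.0→25 °C: -143.91 kJ/min
Outlet flows (mol/min): A 6.48, B 14.04
Sensible, products 25→200 °C: 452.62 kJ/min
Q = ΔH = 854.86 kJ/min = 14.248 kW
Heat supplied = 14.248 kJ/s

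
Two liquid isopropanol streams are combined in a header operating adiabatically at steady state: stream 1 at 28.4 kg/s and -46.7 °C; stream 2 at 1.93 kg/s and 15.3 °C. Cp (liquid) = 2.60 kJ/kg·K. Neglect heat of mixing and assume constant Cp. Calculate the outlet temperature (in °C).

Energy balance with Q = 0: Σ ṁᵢCp,ᵢ(T_out − Tᵢ) = 0
T_out = Σ ṁᵢCp,ᵢTᵢ / Σ ṁᵢCp,ᵢ
      = -3371.6 / 78.858 = -42.755 °C

T_out = -42.8 °C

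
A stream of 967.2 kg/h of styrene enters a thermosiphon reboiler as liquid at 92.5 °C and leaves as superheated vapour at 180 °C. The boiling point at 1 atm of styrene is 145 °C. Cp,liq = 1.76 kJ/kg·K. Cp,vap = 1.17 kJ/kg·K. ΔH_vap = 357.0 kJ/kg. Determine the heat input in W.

Q = 132000 W

liquid 92.5→145 °C: 92.4 kJ/kg
vaporisation at 145 °C: 357 kJ/kg
vapour 145→180 °C: 40.95 kJ/kg
Δh = 92.4 + 357 + 40.95 = 490.35 kJ/kg
Q = ṁ·Δh = 967.2 kg/h × 490.35 kJ/kg = 474270 kJ/h
|Q| = 131.74 kW = 131740 W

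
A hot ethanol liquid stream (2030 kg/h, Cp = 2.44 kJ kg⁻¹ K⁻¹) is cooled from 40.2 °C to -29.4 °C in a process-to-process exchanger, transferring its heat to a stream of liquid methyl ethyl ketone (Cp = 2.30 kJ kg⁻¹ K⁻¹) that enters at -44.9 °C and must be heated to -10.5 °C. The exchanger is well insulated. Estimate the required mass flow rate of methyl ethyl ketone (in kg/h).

Heat released by hot stream: Q = 2030 × 2.44 × (40.2 − -29.4) = 344740 kJ/h
Energy balance on cold side (adiabatic exchanger): Q = ṁ_c·Cp_c·(T_c,out − T_c,in)
ṁ_c = 344740 / [2.30 × (-10.5 − -44.9)] = 4357.2 kg/h

ṁ_c = 4360 kg/h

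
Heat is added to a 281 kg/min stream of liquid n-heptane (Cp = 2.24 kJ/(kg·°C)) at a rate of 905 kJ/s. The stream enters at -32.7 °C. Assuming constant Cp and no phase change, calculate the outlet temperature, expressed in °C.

T_out = 53.6 °C

Q = 905 kJ/s = 54300 kJ/min
ΔT = Q/(ṁ·Cp) = 54300/(281×2.24) = 86.267 K
T_out = -32.7 + 86.267 = 53.567 °C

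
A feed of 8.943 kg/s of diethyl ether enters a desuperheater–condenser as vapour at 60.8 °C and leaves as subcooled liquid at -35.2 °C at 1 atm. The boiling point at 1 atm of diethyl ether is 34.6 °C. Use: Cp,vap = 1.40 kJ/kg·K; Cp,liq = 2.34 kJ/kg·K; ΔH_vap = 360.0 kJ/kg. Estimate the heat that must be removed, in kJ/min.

vapour 60.8→34.6 °C: -36.68 kJ/kg
condensation at 34.6 °C: -360 kJ/kg
liquid 34.6→-35.2 °C: -163.33 kJ/kg
Δh = -36.68 + -360 + -163.33 = -560.01 kJ/kg
Q = ṁ·Δh = 8.943 kg/s × -560.01 kJ/kg = -5008.2 kJ/s
|Q| = 5008.2 kW = 300490 kJ/min

Q_c = 300000 kJ/min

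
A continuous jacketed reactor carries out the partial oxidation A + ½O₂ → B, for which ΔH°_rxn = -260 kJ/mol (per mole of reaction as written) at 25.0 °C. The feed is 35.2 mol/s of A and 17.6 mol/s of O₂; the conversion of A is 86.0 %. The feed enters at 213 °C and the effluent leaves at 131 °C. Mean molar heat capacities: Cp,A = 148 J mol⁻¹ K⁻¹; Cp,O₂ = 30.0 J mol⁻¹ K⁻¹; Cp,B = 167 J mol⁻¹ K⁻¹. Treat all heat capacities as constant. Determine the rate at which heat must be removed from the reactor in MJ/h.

Extent of reaction ξ = 0.860 × 35.2 = 30.272 mol/s
Reaction term: ξ·ΔH°_rxn = 30.272 × -260 = -7870.7 kJ/s
Sensible, feed 213→25 °C: -1078.7 kJ/s
Outlet flows (mol/s): A 4.928, O₂ 2.464, B 30.272
Sensible, products 25→131 °C: 621.02 kJ/s
Q = ΔH = -8328.4 kJ/s = -8328.4 kW
Heat removed = 29982 MJ/h

Q_out = 30000 MJ/h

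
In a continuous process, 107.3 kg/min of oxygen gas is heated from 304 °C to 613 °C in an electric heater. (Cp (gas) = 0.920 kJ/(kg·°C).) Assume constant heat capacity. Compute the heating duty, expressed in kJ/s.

Q = ṁ·Cp·ΔT = 107.3 × 0.920 × (613 − 304) = 30503 kJ/min
Converting: 30503 / 60 s = 508.39 kW

Q = 508 kJ/s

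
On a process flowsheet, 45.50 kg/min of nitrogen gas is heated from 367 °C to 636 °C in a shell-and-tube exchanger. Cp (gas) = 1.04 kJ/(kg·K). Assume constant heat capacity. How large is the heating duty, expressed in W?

Q = 212000 W

Q = ṁ·Cp·ΔT = 45.50 × 1.04 × (636 − 367) = 12729 kJ/min
Converting: 12729 / 60 s = 212.15 kW
Heating duty = 212150 W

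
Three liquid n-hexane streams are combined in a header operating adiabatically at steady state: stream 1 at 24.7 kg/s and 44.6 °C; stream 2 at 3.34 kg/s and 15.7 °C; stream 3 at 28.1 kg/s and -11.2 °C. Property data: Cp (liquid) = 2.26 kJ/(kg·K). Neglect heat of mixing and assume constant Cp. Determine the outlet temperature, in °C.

T_out = 15.0 °C

Adiabatic, steady state ⇒ Σ ṁᵢCp,ᵢ(T_out − Tᵢ) = 0
T_out = Σ ṁᵢCp,ᵢTᵢ / Σ ṁᵢCp,ᵢ
      = 1896.9 / 126.88 = 14.951 °C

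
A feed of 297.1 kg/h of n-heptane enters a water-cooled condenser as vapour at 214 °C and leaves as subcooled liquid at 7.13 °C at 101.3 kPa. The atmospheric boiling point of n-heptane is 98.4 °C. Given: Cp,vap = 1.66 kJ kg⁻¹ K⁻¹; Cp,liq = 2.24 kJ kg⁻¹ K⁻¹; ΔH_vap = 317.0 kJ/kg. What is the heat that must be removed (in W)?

Q_c = 58900 W

vapour 214→98.4 °C: -191.9 kJ/kg
condensation at 98.4 °C: -317 kJ/kg
liquid 98.4→7.13 °C: -204.44 kJ/kg
Δh = -191.9 + -317 + -204.44 = -713.34 kJ/kg
Q = ṁ·Δh = 297.1 kg/h × -713.34 kJ/kg = -211930 kJ/h
|Q| = 58.87 kW = 58870 W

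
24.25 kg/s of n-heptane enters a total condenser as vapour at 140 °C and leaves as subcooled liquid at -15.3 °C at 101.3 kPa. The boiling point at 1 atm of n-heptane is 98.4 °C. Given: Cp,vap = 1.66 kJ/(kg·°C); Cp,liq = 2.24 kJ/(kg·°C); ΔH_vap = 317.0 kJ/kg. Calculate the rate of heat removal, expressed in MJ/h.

vapour 140→98.4 °C: -69.056 kJ/kg
condensation at 98.4 °C: -317 kJ/kg
liquid 98.4→-15.3 °C: -254.69 kJ/kg
Δh = -69.056 + -317 + -254.69 = -640.74 kJ/kg
Q = ṁ·Δh = 24.25 kg/s × -640.74 kJ/kg = -15538 kJ/s
|Q| = 15538 kW = 55937 MJ/h

Q_c = 55900 MJ/h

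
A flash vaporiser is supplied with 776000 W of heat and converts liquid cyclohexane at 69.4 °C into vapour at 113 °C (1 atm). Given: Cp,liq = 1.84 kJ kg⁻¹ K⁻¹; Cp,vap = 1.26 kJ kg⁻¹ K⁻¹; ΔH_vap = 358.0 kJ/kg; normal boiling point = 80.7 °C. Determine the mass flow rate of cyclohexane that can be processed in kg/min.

Δh = 1.84×(80.7−69.4) + 358.0 + 1.26×(113−80.7) = 419.49 kJ/kg
Q = 776000 W = 776 kJ/s = 46560 kJ/min
ṁ = Q/Δh = 46560 / 419.49 = 110.99 kg/min

ṁ = 111 kg/min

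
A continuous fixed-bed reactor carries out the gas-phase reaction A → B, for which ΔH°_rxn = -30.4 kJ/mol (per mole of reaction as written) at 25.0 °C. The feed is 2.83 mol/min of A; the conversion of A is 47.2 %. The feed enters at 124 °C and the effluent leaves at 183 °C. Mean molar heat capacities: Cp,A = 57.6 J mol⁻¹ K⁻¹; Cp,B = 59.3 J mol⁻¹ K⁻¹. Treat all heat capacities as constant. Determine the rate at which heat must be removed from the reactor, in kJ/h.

Q_out = 1840 kJ/h

Extent of reaction ξ = 0.472 × 2.83 = 1.3358 mol/min
Reaction term: ξ·ΔH°_rxn = 1.3358 × -30.4 = -40.607 kJ/min
Sensible, feed 124→25 °C: -16.138 kJ/min
Outlet flows (mol/min): A 1.4942, B 1.3358
Sensible, products 25→183 °C: 26.114 kJ/min
Q = ΔH = -30.631 kJ/min = -0.51051 kW
Heat removed = 1837.9 kJ/h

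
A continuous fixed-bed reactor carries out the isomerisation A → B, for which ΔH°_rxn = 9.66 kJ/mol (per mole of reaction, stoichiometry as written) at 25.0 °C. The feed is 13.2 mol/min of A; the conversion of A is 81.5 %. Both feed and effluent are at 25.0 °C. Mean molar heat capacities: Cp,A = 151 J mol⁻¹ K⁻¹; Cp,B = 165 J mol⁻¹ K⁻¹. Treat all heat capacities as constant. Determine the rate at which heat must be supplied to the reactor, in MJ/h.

Extent of reaction ξ = 0.815 × 13.2 = 10.758 mol/min
Reaction term: ξ·ΔH°_rxn = 10.758 × 9.66 = 103.92 kJ/min
Q = ΔH = 103.92 kJ/min = 1.732 kW
Heat supplied = 6.2353 MJ/h

Q_in = 6.24 MJ/h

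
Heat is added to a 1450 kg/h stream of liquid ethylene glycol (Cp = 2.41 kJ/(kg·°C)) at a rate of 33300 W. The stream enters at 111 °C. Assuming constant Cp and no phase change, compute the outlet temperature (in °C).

T_out = 145 °C

Q = 33300 W = 119880 kJ/h
ΔT = Q/(ṁ·Cp) = 119880/(1450×2.41) = 34.305 K
T_out = 111 + 34.305 = 145.31 °C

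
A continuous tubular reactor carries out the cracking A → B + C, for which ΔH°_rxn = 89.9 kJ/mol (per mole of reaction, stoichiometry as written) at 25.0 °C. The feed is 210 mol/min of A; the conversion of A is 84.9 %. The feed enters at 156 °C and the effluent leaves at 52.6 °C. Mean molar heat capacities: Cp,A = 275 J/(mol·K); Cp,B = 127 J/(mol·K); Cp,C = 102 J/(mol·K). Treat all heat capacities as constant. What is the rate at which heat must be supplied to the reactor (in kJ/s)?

Q_in = 164 kJ/s

Extent of reaction ξ = 0.849 × 210 = 178.29 mol/min
Reaction term: ξ·ΔH°_rxn = 178.29 × 89.9 = 16028 kJ/min
Sensible, feed 156→25 °C: -7565.2 kJ/min
Outlet flows (mol/min): A 31.71, B 178.29, C 178.29
Sensible, products 25→52.6 °C: 1367.5 kJ/min
Q = ΔH = 9830.6 kJ/min = 163.84 kW
Heat supplied = 163.84 kJ/s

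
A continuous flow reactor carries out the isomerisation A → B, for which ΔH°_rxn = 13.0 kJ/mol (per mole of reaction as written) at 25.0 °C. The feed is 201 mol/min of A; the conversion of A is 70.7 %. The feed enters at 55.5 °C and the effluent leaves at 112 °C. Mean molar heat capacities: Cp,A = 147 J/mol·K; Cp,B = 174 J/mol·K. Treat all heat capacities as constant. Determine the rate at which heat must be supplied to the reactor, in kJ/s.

Extent of reaction ξ = 0.707 × 201 = 142.11 mol/min
Reaction term: ξ·ΔH°_rxn = 142.11 × 13.0 = 1847.4 kJ/min
Sensible, feed 55.5→25 °C: -901.18 kJ/min
Outlet flows (mol/min): A 58.893, B 142.11
Sensible, products 25→112 °C: 2904.4 kJ/min
Q = ΔH = 3850.6 kJ/min = 64.177 kW
Heat supplied = 64.177 kJ/s

Q_in = 64.2 kJ/s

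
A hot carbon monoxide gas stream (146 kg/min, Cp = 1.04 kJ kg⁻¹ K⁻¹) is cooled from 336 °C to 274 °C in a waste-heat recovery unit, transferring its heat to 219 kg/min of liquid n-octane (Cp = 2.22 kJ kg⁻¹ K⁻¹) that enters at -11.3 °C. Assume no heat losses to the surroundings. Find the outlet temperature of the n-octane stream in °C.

Heat released by hot stream: Q = 146 × 1.04 × (336 − 274) = 9414.1 kJ/min
Energy balance on cold side (adiabatic exchanger): Q = ṁ_c·Cp_c·(T_c,out − T_c,in)
T_c,out = -11.3 + 9414.1/(219 × 2.22) = 8.0634 °C

T_c,out = 8.06 °C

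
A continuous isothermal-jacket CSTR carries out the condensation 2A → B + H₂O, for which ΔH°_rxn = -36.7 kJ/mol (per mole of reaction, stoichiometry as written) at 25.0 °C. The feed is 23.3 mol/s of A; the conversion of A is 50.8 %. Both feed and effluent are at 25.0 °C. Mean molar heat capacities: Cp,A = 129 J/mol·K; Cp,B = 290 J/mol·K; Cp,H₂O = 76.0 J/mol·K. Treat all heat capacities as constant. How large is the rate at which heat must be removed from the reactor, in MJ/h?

Extent of reaction ξ = 0.508 × 23.3 / 2 = 5.9182 mol/s
Reaction term: ξ·ΔH°_rxn = 5.9182 × -36.7 = -217.2 kJ/s
Q = ΔH = -217.2 kJ/s = -217.2 kW
Heat removed = 781.91 MJ/h

Q_out = 782 MJ/h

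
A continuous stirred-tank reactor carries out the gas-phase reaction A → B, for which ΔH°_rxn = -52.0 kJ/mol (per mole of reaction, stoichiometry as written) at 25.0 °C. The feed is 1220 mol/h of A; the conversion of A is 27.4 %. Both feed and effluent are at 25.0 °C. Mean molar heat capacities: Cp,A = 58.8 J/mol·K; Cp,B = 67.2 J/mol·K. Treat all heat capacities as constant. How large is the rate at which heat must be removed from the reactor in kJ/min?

Q_out = 290 kJ/min

Extent of reaction ξ = 0.274 × 1220 = 334.28 mol/h
Reaction term: ξ·ΔH°_rxn = 334.28 × -52.0 = -17383 kJ/h
Q = ΔH = -17383 kJ/h = -4.8285 kW
Heat removed = 289.71 kJ/min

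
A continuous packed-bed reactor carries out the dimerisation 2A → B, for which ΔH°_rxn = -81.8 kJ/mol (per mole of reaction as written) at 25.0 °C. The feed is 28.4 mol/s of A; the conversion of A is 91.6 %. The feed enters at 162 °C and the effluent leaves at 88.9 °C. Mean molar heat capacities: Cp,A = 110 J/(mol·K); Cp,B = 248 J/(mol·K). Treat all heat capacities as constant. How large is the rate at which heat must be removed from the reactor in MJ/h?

Q_out = 4570 MJ/h

Extent of reaction ξ = 0.916 × 28.4 / 2 = 13.007 mol/s
Reaction term: ξ·ΔH°_rxn = 13.007 × -81.8 = -1064 kJ/s
Sensible, feed 162→25 °C: -427.99 kJ/s
Outlet flows (mol/s): A 2.3856, B 13.007
Sensible, products 25→88.9 °C: 222.9 kJ/s
Q = ΔH = -1269.1 kJ/s = -1269.1 kW
Heat removed = 4568.7 MJ/h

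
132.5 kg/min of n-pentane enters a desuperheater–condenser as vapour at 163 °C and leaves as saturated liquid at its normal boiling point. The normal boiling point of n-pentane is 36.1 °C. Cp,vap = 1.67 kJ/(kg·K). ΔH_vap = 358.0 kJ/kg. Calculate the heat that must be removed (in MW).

Q_c = 1.26 MW

vapour 163→36.1 °C: -211.92 kJ/kg
condensation at 36.1 °C: -358 kJ/kg
Δh = -211.92 + -358 = -569.92 kJ/kg
Q = ṁ·Δh = 132.5 kg/min × -569.92 kJ/kg = -75515 kJ/min
|Q| = 1258.6 kW = 1.2586 MW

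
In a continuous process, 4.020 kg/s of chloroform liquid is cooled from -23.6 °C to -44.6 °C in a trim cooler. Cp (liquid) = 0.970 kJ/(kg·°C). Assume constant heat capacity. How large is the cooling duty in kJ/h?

Q = ṁ·Cp·ΔT = 4.020 × 0.970 × (-44.6 − -23.6) = -81.887 kJ/s
Cooling duty = 294790 kJ/h

Q_c = 295000 kJ/h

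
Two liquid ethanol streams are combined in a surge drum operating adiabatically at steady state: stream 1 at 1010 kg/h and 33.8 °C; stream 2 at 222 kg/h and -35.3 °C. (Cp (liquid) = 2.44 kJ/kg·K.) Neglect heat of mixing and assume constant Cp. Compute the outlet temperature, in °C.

Energy balance with Q = 0: Σ ṁᵢCp,ᵢ(T_out − Tᵢ) = 0
T_out = Σ ṁᵢCp,ᵢTᵢ / Σ ṁᵢCp,ᵢ
      = 64175 / 3006.1 = 21.349 °C

T_out = 21.3 °C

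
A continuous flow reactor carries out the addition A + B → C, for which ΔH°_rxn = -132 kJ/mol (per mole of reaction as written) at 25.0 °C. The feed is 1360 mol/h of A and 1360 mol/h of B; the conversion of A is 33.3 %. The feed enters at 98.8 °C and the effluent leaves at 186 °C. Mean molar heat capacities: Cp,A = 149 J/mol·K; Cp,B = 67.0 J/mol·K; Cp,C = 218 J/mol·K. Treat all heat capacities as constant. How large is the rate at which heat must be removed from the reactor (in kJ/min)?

Q_out = 567 kJ/min

Extent of reaction ξ = 0.333 × 1360 = 452.88 mol/h
Reaction term: ξ·ΔH°_rxn = 452.88 × -132 = -59780 kJ/h
Sensible, feed 98.8→25 °C: -21679 kJ/h
Outlet flows (mol/h): A 907.12, B 907.12, C 452.88
Sensible, products 25→186 °C: 47441 kJ/h
Q = ΔH = -34018 kJ/h = -9.4496 kW
Heat removed = 566.97 kJ/min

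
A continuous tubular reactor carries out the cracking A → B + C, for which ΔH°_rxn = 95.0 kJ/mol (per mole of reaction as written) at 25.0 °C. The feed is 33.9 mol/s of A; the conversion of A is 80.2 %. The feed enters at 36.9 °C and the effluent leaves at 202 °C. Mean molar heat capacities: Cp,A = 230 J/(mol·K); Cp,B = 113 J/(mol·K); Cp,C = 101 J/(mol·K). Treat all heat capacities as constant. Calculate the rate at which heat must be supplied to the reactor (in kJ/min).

Q_in = 228000 kJ/min

Extent of reaction ξ = 0.802 × 33.9 = 27.188 mol/s
Reaction term: ξ·ΔH°_rxn = 27.188 × 95.0 = 2582.8 kJ/s
Sensible, feed 36.9→25 °C: -92.784 kJ/s
Outlet flows (mol/s): A 6.7122, B 27.188, C 27.188
Sensible, products 25→202 °C: 1303.1 kJ/s
Q = ΔH = 3793.1 kJ/s = 3793.1 kW
Heat supplied = 227590 kJ/min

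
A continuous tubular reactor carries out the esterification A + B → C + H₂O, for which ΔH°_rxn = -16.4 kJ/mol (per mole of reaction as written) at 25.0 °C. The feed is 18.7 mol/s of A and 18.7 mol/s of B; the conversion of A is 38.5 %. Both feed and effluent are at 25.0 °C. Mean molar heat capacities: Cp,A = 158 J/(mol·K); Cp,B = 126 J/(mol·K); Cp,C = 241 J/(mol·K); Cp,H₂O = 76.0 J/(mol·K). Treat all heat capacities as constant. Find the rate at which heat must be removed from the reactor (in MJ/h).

Extent of reaction ξ = 0.385 × 18.7 = 7.1995 mol/s
Reaction term: ξ·ΔH°_rxn = 7.1995 × -16.4 = -118.07 kJ/s
Q = ΔH = -118.07 kJ/s = -118.07 kW
Heat removed = 425.06 MJ/h

Q_out = 425 MJ/h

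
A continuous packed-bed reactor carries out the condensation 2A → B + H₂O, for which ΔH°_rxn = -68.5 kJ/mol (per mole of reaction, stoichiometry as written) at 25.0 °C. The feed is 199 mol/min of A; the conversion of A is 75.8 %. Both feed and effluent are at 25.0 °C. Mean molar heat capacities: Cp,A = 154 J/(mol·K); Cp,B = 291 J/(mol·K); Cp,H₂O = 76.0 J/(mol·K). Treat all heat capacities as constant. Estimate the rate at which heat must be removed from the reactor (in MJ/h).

Extent of reaction ξ = 0.758 × 199 / 2 = 75.421 mol/min
Reaction term: ξ·ΔH°_rxn = 75.421 × -68.5 = -5166.3 kJ/min
Q = ΔH = -5166.3 kJ/min = -86.106 kW
Heat removed = 309.98 MJ/h

Q_out = 310 MJ/h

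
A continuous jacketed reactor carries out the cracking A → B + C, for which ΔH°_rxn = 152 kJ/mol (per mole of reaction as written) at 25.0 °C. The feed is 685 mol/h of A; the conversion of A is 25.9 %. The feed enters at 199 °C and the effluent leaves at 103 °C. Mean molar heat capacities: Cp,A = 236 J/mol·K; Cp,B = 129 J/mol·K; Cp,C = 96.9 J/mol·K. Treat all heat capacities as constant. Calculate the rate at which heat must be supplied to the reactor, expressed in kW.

Q_in = 3.14 kW

Extent of reaction ξ = 0.259 × 685 = 177.41 mol/h
Reaction term: ξ·ΔH°_rxn = 177.41 × 152 = 26967 kJ/h
Sensible, feed 199→25 °C: -28129 kJ/h
Outlet flows (mol/h): A 507.59, B 177.41, C 177.41
Sensible, products 25→103 °C: 12470 kJ/h
Q = ΔH = 11308 kJ/h = 3.1411 kW
Heat supplied = 3.1411 kW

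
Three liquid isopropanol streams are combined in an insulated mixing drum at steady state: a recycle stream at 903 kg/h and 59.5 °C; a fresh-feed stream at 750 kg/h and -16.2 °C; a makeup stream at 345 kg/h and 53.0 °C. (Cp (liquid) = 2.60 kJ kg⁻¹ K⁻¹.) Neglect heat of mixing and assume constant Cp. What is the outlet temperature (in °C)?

Adiabatic, steady state ⇒ Σ ṁᵢCp,ᵢ(T_out − Tᵢ) = 0
T_out = Σ ṁᵢCp,ᵢTᵢ / Σ ṁᵢCp,ᵢ
      = 155650 / 5194.8 = 29.962 °C

T_out = 30.0 °C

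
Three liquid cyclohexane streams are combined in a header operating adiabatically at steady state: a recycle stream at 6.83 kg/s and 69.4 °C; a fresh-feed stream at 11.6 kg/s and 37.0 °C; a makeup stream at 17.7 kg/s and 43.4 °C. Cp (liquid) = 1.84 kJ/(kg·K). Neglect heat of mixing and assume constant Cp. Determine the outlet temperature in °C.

T_out = 46.3 °C

No heat crosses the boundary, so H_out = H_in.
Σ ṁᵢCp,ᵢTᵢ = 6.83×1.84×69.4 + 11.6×1.84×37.0 + 17.7×1.84×43.4 = 3075.3
Σ ṁᵢCp,ᵢ = 6.83×1.84 + 11.6×1.84 + 17.7×1.84 = 66.479
T_out = 3075.3 / 66.479 = 46.26 °C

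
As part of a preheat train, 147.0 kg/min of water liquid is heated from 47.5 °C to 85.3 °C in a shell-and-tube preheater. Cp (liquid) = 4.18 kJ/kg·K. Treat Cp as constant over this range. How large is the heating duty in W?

Q = 387000 W

Q = ṁ·Cp·ΔT = 147.0 × 4.18 × (85.3 − 47.5) = 23227 kJ/min
Converting: 23227 / 60 s = 387.11 kW
Heating duty = 387110 W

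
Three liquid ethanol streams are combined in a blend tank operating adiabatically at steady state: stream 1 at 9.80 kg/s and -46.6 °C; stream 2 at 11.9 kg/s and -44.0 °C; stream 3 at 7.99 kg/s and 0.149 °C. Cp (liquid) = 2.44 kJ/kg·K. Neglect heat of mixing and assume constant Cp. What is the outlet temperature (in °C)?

Energy balance with Q = 0: Σ ṁᵢCp,ᵢ(T_out − Tᵢ) = 0
T_out = Σ ṁᵢCp,ᵢTᵢ / Σ ṁᵢCp,ᵢ
      = -2389 / 72.444 = -32.977 °C

T_out = -33.0 °C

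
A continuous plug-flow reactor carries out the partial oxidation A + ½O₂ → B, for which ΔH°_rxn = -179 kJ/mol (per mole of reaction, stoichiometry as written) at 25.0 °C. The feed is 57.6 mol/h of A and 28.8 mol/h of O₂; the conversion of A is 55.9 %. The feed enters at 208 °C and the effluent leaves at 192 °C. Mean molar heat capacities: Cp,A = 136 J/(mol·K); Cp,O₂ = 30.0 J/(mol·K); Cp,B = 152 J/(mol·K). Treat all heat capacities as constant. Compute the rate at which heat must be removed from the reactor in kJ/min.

Q_out = 98.3 kJ/min

Extent of reaction ξ = 0.559 × 57.6 = 32.198 mol/h
Reaction term: ξ·ΔH°_rxn = 32.198 × -179 = -5763.5 kJ/h
Sensible, feed 208→25 °C: -1591.7 kJ/h
Outlet flows (mol/h): A 25.402, O₂ 12.701, B 32.198
Sensible, products 25→192 °C: 1457.9 kJ/h
Q = ΔH = -5897.3 kJ/h = -1.6381 kW
Heat removed = 98.288 kJ/min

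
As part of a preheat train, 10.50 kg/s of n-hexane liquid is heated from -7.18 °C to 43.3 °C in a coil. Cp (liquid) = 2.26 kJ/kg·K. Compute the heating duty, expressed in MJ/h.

Q = 4310 MJ/h

Q = ṁ·Cp·ΔT = 10.50 × 2.26 × (43.3 − -7.18) = 1197.9 kJ/s
Heating duty = 4312.4 MJ/h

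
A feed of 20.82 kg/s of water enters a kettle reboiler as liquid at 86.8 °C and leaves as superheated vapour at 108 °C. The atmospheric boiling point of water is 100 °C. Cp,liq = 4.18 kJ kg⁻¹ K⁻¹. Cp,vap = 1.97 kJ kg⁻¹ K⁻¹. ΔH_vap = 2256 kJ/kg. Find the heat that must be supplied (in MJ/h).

liquid 86.8→100 °C: 55.176 kJ/kg
vaporisation at 100 °C: 2256 kJ/kg
vapour 100→108 °C: 15.76 kJ/kg
Δh = 55.176 + 2256 + 15.76 = 2326.9 kJ/kg
Q = ṁ·Δh = 20.82 kg/s × 2326.9 kJ/kg = 48447 kJ/s
|Q| = 48447 kW = 174410 MJ/h

Q = 174000 MJ/h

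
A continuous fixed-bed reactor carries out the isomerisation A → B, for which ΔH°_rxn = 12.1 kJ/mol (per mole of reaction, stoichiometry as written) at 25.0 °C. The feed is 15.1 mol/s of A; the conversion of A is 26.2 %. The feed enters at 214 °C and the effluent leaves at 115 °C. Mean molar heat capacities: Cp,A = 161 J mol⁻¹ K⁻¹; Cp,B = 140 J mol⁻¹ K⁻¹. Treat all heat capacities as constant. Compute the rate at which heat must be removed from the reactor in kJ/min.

Extent of reaction ξ = 0.262 × 15.1 = 3.9562 mol/s
Reaction term: ξ·ΔH°_rxn = 3.9562 × 12.1 = 47.87 kJ/s
Sensible, feed 214→25 °C: -459.48 kJ/s
Outlet flows (mol/s): A 11.144, B 3.9562
Sensible, products 25→115 °C: 211.32 kJ/s
Q = ΔH = -200.29 kJ/s = -200.29 kW
Heat removed = 12017 kJ/min

Q_out = 12000 kJ/min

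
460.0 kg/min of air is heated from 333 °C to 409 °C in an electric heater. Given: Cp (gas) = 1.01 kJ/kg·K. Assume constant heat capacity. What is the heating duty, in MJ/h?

Q = 2120 MJ/h

Q = ṁ·Cp·ΔT = 460.0 × 1.01 × (409 − 333) = 35310 kJ/min
Converting: 35310 / 60 s = 588.49 kW
Heating duty = 2118.6 MJ/h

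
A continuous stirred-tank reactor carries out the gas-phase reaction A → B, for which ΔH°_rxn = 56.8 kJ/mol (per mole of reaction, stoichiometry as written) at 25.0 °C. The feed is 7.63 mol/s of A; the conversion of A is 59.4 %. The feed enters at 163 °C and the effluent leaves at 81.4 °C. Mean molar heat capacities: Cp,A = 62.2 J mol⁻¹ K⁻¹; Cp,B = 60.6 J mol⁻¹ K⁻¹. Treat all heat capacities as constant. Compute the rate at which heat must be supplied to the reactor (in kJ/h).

Extent of reaction ξ = 0.594 × 7.63 = 4.5322 mol/s
Reaction term: ξ·ΔH°_rxn = 4.5322 × 56.8 = 257.43 kJ/s
Sensible, feed 163→25 °C: -65.493 kJ/s
Outlet flows (mol/s): A 3.0978, B 4.5322
Sensible, products 25→81.4 °C: 26.358 kJ/s
Q = ΔH = 218.29 kJ/s = 218.29 kW
Heat supplied = 785860 kJ/h

Q_in = 786000 kJ/h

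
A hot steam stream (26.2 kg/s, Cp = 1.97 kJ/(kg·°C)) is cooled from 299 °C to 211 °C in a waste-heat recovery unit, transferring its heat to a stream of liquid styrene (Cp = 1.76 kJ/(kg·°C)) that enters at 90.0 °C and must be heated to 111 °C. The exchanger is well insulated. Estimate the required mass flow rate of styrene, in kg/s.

Heat released by hot stream: Q = 26.2 × 1.97 × (299 − 211) = 4542 kJ/s
Energy balance on cold side (adiabatic exchanger): Q = ṁ_c·Cp_c·(T_c,out − T_c,in)
ṁ_c = 4542 / [1.76 × (111 − 90.0)] = 122.89 kg/s

ṁ_c = 123 kg/s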